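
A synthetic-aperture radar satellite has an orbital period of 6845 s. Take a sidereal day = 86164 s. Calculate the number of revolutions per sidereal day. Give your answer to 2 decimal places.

12.59

Orbits per sidereal day = 86164 / 6845.0 = 12.588.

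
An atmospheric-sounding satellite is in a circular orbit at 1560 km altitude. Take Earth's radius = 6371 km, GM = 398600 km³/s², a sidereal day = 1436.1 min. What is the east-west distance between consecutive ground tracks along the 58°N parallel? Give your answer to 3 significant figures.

1730 km

Semi-major axis a = 6371 + 1560 = 7931 km. Period T = 2π√(a³/μ) = 2π√(7931³/398600) = 7029.2 s = 117.15 min.
Node shift per orbit = (7029.2/86166) × 360° = 29.37°.
Equatorial spacing = 29.37 × 111.2 km/° = 3266 km.
At 58° latitude, spacing = 3266 × cos(58°) = 1730 km.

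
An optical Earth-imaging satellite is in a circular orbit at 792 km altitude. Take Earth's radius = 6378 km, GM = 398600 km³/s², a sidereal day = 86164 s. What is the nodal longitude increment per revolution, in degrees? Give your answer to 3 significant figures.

Semi-major axis a = 6378 + 792 = 7170 km. Period T = 2π√(a³/μ) = 2π√(7170³/398600) = 6042.1 s = 100.70 min.
During one orbit Earth rotates (6042.1 / 86164) × 360° = 25.24°.

25.2°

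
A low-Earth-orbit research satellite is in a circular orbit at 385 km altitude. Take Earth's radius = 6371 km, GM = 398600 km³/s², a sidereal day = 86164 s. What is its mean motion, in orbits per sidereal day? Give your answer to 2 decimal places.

15.59

Semi-major axis a = 6371 + 385 = 6756 km. Period T = 2π√(a³/μ) = 2π√(6756³/398600) = 5526.4 s = 92.11 min.
Orbits per sidereal day = 86164 / 5526.4 = 15.591.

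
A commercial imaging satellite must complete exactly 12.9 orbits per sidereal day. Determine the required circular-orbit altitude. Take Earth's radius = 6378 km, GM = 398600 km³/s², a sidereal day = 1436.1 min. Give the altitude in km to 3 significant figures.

Required period T = 86166 / 12.9 = 6679.5 s.
From T = 2π√(a³/μ): a = (μ T²/4π²)^(1/3) = (398600 × 6679.5² / 4π²)^(1/3) = 7666 km.
Altitude h = a − R = 7666 − 6378 = 1288 km.

1290 km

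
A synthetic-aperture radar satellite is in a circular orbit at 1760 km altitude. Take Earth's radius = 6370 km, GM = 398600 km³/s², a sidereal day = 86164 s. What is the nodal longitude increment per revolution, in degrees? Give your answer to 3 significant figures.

30.5°

Semi-major axis a = 6370 + 1760 = 8130 km. Period T = 2π√(a³/μ) = 2π√(8130³/398600) = 7295.4 s = 121.59 min.
During one orbit Earth rotates (7295.4 / 86164) × 360° = 30.48°.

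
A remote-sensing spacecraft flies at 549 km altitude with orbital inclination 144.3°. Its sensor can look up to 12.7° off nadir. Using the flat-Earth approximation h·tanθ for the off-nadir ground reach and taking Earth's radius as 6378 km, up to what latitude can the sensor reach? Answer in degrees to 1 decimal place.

36.8°

Retrograde orbit: the ground track reaches ±(180° − i) = ±(180 − 144.3) = ±35.7°.
Sensor half-swath on the ground ≈ 549·tan(12.7°) = 124 km = 1.11° of latitude.
Maximum observable latitude ≈ 35.7 + 1.11 = 36.8°.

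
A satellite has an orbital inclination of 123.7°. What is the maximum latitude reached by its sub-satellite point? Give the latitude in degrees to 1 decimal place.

56.3°

Retrograde orbit: the ground track reaches ±(180° − i) = ±(180 − 123.7) = ±56.3°.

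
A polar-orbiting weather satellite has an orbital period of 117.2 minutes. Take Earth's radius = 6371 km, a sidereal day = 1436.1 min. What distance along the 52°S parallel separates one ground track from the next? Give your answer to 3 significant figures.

T = 117.2 min = 7032.0 s.
Node shift per orbit = (7032.0/86166) × 360° = 29.38°.
Equatorial spacing = 29.38 × 111.2 km/° = 3267 km.
At 52° latitude, spacing = 3267 × cos(52°) = 2011 km.

2010 km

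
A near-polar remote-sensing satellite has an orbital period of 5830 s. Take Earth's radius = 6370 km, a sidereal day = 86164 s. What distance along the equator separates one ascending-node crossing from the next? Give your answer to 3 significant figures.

2710 km

During one orbit Earth rotates (5830.0 / 86164) × 360° = 24.36°.
At the equator that is 24.36° × (2π·6370/360) km/° = 24.36 × 111.2 = 2708 km.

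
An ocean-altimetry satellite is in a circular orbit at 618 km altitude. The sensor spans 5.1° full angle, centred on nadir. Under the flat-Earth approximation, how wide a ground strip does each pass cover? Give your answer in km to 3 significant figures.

55.0 km

Half-angle = 5.1°/2 = 2.55°.
Swath width ≈ 2h·tan(θ/2) = 2 × 618 × tan(2.55°) = 55.0 km.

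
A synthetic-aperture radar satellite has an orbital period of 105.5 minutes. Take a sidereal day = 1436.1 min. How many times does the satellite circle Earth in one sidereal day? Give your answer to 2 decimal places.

T = 105.5 min = 6330.0 s.
Orbits per sidereal day = 86166 / 6330.0 = 13.612.

13.61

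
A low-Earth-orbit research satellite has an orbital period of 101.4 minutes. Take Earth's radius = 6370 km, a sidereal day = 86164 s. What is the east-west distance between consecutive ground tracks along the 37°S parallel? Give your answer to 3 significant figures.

2260 km

T = 101.4 min = 6084.0 s.
Node shift per orbit = (6084.0/86164) × 360° = 25.42°.
Equatorial spacing = 25.42 × 111.2 km/° = 2826 km.
At 37° latitude, spacing = 2826 × cos(37°) = 2257 km.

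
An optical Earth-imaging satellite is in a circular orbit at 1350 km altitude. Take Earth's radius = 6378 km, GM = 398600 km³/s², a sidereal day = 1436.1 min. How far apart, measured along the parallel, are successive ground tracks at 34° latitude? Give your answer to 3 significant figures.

2610 km

Semi-major axis a = 6378 + 1350 = 7728 km. Period T = 2π√(a³/μ) = 2π√(7728³/398600) = 6761.0 s = 112.68 min.
Node shift per orbit = (6761.0/86166) × 360° = 28.25°.
Equatorial spacing = 28.25 × 111.3 km/° = 3144 km.
At 34° latitude, spacing = 3144 × cos(34°) = 2607 km.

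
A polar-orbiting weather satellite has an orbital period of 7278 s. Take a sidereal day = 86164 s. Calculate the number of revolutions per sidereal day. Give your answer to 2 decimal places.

Orbits per sidereal day = 86164 / 7278.0 = 11.839.

11.84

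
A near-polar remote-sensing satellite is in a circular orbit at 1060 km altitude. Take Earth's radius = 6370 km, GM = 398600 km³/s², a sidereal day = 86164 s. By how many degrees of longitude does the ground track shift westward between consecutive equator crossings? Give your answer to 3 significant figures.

26.6°

Semi-major axis a = 6370 + 1060 = 7430 km. Period T = 2π√(a³/μ) = 2π√(7430³/398600) = 6373.7 s = 106.23 min.
During one orbit Earth rotates (6373.7 / 86164) × 360° = 26.63°.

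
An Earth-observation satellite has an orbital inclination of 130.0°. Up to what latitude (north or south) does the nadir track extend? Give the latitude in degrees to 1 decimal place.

50.0°

Retrograde orbit: the ground track reaches ±(180° − i) = ±(180 − 130.0) = ±50.0°.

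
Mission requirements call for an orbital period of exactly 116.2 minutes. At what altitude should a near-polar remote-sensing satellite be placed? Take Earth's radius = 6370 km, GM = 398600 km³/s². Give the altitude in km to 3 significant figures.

T = 116.2 min = 6972.0 s.
From T = 2π√(a³/μ): a = (μ T²/4π²)^(1/3) = (398600 × 6972.0² / 4π²)^(1/3) = 7888 km.
Altitude h = a − R = 7888 − 6370 = 1518 km.

1520 km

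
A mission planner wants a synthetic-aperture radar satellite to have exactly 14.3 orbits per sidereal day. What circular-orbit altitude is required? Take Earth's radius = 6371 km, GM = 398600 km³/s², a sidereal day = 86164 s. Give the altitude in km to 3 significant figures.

Required period T = 86164 / 14.3 = 6025.5 s.
From T = 2π√(a³/μ): a = (μ T²/4π²)^(1/3) = (398600 × 6025.5² / 4π²)^(1/3) = 7157 km.
Altitude h = a − R = 7157 − 6371 = 786 km.

786 km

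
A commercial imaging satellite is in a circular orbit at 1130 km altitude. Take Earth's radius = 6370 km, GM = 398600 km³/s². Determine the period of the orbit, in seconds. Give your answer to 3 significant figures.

6460 seconds

Semi-major axis a = 6370 + 1130 = 7500 km. Period T = 2π√(a³/μ) = 2π√(7500³/398600) = 6464.0 s = 107.73 min.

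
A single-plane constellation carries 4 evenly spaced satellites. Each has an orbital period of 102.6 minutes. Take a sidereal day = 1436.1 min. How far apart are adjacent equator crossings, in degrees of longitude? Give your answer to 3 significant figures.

T = 102.6 min = 6156.0 s.
Single-satellite node shift = (6156.0/86166) × 360° = 25.72°.
With 4 satellites evenly phased, successive equator crossings are 25.72/4 = 6.430° apart.

6.43°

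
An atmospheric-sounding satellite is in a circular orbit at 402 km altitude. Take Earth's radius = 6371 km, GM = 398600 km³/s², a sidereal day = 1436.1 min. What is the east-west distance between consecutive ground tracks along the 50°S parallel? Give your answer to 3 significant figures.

Semi-major axis a = 6371 + 402 = 6773 km. Period T = 2π√(a³/μ) = 2π√(6773³/398600) = 5547.3 s = 92.46 min.
Node shift per orbit = (5547.3/86166) × 360° = 23.18°.
Equatorial spacing = 23.18 × 111.2 km/° = 2577 km.
At 50° latitude, spacing = 2577 × cos(50°) = 1657 km.

1660 km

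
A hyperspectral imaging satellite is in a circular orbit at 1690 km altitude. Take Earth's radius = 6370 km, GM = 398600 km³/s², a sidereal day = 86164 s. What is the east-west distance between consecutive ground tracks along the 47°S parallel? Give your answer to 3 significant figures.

2280 km

Semi-major axis a = 6370 + 1690 = 8060 km. Period T = 2π√(a³/μ) = 2π√(8060³/398600) = 7201.3 s = 120.02 min.
Node shift per orbit = (7201.3/86164) × 360° = 30.09°.
Equatorial spacing = 30.09 × 111.2 km/° = 3345 km.
At 47° latitude, spacing = 3345 × cos(47°) = 2281 km.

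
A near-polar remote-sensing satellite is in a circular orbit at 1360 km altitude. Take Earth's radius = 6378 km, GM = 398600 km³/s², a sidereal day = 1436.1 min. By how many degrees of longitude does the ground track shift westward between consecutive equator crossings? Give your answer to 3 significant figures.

28.3°

Semi-major axis a = 6378 + 1360 = 7738 km. Period T = 2π√(a³/μ) = 2π√(7738³/398600) = 6774.1 s = 112.90 min.
During one orbit Earth rotates (6774.1 / 86166) × 360° = 28.30°.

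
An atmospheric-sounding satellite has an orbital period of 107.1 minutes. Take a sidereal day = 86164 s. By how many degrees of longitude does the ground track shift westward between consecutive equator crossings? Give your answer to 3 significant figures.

26.8°

T = 107.1 min = 6426.0 s.
During one orbit Earth rotates (6426.0 / 86164) × 360° = 26.85°.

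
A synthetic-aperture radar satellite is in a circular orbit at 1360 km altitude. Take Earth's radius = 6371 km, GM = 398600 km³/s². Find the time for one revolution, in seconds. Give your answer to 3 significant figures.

Semi-major axis a = 6371 + 1360 = 7731 km. Period T = 2π√(a³/μ) = 2π√(7731³/398600) = 6765.0 s = 112.75 min.

6760 seconds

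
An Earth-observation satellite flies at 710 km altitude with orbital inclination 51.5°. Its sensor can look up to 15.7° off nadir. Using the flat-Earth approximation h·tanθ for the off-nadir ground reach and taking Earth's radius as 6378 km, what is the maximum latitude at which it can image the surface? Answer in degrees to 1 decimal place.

53.3°

For a prograde orbit the ground track reaches latitude ±i = ±51.5°.
Sensor half-swath on the ground ≈ 710·tan(15.7°) = 200 km = 1.79° of latitude.
Maximum observable latitude ≈ 51.5 + 1.79 = 53.3°.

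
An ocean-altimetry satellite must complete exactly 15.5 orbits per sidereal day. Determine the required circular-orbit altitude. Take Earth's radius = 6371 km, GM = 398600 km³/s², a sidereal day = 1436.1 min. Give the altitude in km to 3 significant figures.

Required period T = 86166 / 15.5 = 5559.1 s.
From T = 2π√(a³/μ): a = (μ T²/4π²)^(1/3) = (398600 × 5559.1² / 4π²)^(1/3) = 6783 km.
Altitude h = a − R = 6783 − 6371 = 412 km.

412 km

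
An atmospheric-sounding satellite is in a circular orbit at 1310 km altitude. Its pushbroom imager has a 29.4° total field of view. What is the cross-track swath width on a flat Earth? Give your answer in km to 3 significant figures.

Half-angle = 29.4°/2 = 14.7°.
Swath width ≈ 2h·tan(θ/2) = 2 × 1310 × tan(14.7°) = 687.3 km.

687 km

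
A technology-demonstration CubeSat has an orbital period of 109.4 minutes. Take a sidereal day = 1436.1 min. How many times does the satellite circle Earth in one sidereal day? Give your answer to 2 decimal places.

T = 109.4 min = 6564.0 s.
Orbits per sidereal day = 86166 / 6564.0 = 13.127.

13.13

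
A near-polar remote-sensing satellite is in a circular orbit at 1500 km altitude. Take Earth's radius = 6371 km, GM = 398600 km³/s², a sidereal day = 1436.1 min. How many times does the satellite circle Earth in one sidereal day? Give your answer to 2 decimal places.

12.40

Semi-major axis a = 6371 + 1500 = 7871 km. Period T = 2π√(a³/μ) = 2π√(7871³/398600) = 6949.5 s = 115.83 min.
Orbits per sidereal day = 86166 / 6949.5 = 12.399.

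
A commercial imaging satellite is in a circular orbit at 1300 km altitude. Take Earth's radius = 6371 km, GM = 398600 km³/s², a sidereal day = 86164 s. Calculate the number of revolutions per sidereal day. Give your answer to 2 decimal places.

Semi-major axis a = 6371 + 1300 = 7671 km. Period T = 2π√(a³/μ) = 2π√(7671³/398600) = 6686.4 s = 111.44 min.
Orbits per sidereal day = 86164 / 6686.4 = 12.887.

12.89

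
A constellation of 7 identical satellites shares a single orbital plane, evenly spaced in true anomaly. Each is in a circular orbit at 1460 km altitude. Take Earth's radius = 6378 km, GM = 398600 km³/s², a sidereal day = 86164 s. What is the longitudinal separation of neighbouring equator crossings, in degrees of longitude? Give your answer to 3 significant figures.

4.12°

Semi-major axis a = 6378 + 1460 = 7838 km. Period T = 2π√(a³/μ) = 2π√(7838³/398600) = 6905.9 s = 115.10 min.
Single-satellite node shift = (6905.9/86164) × 360° = 28.85°.
With 7 satellites evenly phased, successive equator crossings are 28.85/7 = 4.122° apart.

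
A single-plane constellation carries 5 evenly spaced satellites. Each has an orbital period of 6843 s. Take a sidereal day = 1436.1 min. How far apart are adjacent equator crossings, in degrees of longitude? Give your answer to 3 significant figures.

Single-satellite node shift = (6843.0/86166) × 360° = 28.59°.
With 5 satellites evenly phased, successive equator crossings are 28.59/5 = 5.718° apart.

5.72°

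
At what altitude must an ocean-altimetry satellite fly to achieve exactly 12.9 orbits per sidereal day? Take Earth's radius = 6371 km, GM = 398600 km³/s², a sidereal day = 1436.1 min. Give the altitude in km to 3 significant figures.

1290 km

Required period T = 86166 / 12.9 = 6679.5 s.
From T = 2π√(a³/μ): a = (μ T²/4π²)^(1/3) = (398600 × 6679.5² / 4π²)^(1/3) = 7666 km.
Altitude h = a − R = 7666 − 6371 = 1295 km.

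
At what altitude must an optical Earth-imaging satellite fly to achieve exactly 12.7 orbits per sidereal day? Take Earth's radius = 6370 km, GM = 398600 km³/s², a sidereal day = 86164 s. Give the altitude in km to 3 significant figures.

Required period T = 86164 / 12.7 = 6784.6 s.
From T = 2π√(a³/μ): a = (μ T²/4π²)^(1/3) = (398600 × 6784.6² / 4π²)^(1/3) = 7746 km.
Altitude h = a − R = 7746 − 6370 = 1376 km.

1380 km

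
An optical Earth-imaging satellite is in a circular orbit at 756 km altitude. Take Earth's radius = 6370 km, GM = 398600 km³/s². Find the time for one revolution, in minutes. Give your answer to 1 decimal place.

Semi-major axis a = 6370 + 756 = 7126 km. Period T = 2π√(a³/μ) = 2π√(7126³/398600) = 5986.6 s = 99.78 min.

99.8 min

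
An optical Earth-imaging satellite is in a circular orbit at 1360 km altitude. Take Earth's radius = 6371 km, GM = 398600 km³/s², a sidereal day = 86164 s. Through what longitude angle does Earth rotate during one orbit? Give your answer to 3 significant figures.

28.3°

Semi-major axis a = 6371 + 1360 = 7731 km. Period T = 2π√(a³/μ) = 2π√(7731³/398600) = 6765.0 s = 112.75 min.
During one orbit Earth rotates (6765.0 / 86164) × 360° = 28.26°.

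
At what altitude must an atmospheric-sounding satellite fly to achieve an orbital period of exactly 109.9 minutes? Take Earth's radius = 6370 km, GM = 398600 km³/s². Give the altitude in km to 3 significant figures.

1230 km

T = 109.9 min = 6594.0 s.
From T = 2π√(a³/μ): a = (μ T²/4π²)^(1/3) = (398600 × 6594.0² / 4π²)^(1/3) = 7600 km.
Altitude h = a − R = 7600 − 6370 = 1230 km.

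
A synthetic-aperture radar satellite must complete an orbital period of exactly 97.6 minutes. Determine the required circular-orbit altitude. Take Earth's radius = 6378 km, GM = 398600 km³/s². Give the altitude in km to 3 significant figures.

T = 97.6 min = 5856.0 s.
From T = 2π√(a³/μ): a = (μ T²/4π²)^(1/3) = (398600 × 5856.0² / 4π²)^(1/3) = 7022 km.
Altitude h = a − R = 7022 − 6378 = 644 km.

644 km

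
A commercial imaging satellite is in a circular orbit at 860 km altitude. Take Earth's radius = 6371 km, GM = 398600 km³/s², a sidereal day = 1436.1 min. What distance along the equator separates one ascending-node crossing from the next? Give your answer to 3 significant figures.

Semi-major axis a = 6371 + 860 = 7231 km. Period T = 2π√(a³/μ) = 2π√(7231³/398600) = 6119.4 s = 101.99 min.
During one orbit Earth rotates (6119.4 / 86166) × 360° = 25.57°.
At the equator that is 25.57° × (2π·6371/360) km/° = 25.57 × 111.2 = 2843 km.

2840 km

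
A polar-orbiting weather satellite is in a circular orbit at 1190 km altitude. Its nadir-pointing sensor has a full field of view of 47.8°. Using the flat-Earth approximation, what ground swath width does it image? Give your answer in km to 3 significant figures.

Half-angle = 47.8°/2 = 23.9°.
Swath width ≈ 2h·tan(θ/2) = 2 × 1190 × tan(23.9°) = 1054.7 km.

1050 km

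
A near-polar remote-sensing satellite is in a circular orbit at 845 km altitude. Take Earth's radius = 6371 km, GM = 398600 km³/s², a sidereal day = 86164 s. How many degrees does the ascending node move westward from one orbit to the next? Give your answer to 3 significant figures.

Semi-major axis a = 6371 + 845 = 7216 km. Period T = 2π√(a³/μ) = 2π√(7216³/398600) = 6100.4 s = 101.67 min.
During one orbit Earth rotates (6100.4 / 86164) × 360° = 25.49°.

25.5°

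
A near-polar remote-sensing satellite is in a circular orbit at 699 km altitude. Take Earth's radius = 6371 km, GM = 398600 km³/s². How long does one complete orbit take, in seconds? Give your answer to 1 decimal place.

Semi-major axis a = 6371 + 699 = 7070 km. Period T = 2π√(a³/μ) = 2π√(7070³/398600) = 5916.2 s = 98.60 min.

5916.2 seconds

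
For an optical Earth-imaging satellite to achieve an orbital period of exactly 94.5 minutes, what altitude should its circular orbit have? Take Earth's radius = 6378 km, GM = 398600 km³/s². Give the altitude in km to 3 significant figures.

T = 94.5 min = 5670.0 s.
From T = 2π√(a³/μ): a = (μ T²/4π²)^(1/3) = (398600 × 5670.0² / 4π²)^(1/3) = 6872 km.
Altitude h = a − R = 6872 − 6378 = 494 km.

494 km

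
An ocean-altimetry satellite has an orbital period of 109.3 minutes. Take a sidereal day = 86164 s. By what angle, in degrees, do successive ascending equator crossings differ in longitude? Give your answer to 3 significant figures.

27.4°

T = 109.3 min = 6558.0 s.
During one orbit Earth rotates (6558.0 / 86164) × 360° = 27.40°.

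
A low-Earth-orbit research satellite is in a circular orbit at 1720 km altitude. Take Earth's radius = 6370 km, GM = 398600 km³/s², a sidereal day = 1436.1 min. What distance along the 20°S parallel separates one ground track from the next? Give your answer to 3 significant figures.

Semi-major axis a = 6370 + 1720 = 8090 km. Period T = 2π√(a³/μ) = 2π√(8090³/398600) = 7241.6 s = 120.69 min.
Node shift per orbit = (7241.6/86166) × 360° = 30.26°.
Equatorial spacing = 30.26 × 111.2 km/° = 3364 km.
At 20° latitude, spacing = 3364 × cos(20°) = 3161 km.

3160 km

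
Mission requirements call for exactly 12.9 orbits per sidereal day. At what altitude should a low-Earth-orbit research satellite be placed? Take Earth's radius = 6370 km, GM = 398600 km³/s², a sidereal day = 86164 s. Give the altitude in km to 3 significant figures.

1300 km

Required period T = 86164 / 12.9 = 6679.4 s.
From T = 2π√(a³/μ): a = (μ T²/4π²)^(1/3) = (398600 × 6679.4² / 4π²)^(1/3) = 7666 km.
Altitude h = a − R = 7666 − 6370 = 1296 km.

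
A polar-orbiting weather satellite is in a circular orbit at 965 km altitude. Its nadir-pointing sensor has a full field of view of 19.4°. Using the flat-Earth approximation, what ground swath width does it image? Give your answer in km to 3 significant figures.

Half-angle = 19.4°/2 = 9.7°.
Swath width ≈ 2h·tan(θ/2) = 2 × 965 × tan(9.7°) = 329.9 km.

330 km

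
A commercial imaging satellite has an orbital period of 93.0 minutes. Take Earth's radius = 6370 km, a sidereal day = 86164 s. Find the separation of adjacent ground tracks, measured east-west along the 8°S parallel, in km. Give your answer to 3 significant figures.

2570 km

T = 93.0 min = 5580.0 s.
Node shift per orbit = (5580.0/86164) × 360° = 23.31°.
Equatorial spacing = 23.31 × 111.2 km/° = 2592 km.
At 8° latitude, spacing = 2592 × cos(8°) = 2567 km.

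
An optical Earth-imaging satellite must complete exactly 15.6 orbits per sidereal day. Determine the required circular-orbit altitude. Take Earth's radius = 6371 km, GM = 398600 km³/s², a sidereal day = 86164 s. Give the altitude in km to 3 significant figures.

Required period T = 86164 / 15.6 = 5523.3 s.
From T = 2π√(a³/μ): a = (μ T²/4π²)^(1/3) = (398600 × 5523.3² / 4π²)^(1/3) = 6753 km.
Altitude h = a − R = 6753 − 6371 = 382 km.

382 km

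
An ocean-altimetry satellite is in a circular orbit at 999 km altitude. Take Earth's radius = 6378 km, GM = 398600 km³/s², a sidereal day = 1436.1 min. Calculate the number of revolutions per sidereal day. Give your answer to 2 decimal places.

Semi-major axis a = 6378 + 999 = 7377 km. Period T = 2π√(a³/μ) = 2π√(7377³/398600) = 6305.7 s = 105.09 min.
Orbits per sidereal day = 86166 / 6305.7 = 13.665.

13.66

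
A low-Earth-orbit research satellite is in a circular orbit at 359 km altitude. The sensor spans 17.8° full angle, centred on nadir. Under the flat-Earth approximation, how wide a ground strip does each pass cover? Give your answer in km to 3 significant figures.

112 km

Half-angle = 17.8°/2 = 8.9°.
Swath width ≈ 2h·tan(θ/2) = 2 × 359 × tan(8.9°) = 112.4 km.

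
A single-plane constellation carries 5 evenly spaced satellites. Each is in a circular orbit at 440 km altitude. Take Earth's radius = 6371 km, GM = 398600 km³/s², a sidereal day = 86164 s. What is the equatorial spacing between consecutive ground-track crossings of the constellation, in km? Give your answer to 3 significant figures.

520 km

Semi-major axis a = 6371 + 440 = 6811 km. Period T = 2π√(a³/μ) = 2π√(6811³/398600) = 5594.1 s = 93.23 min.
Single-satellite node shift = (5594.1/86164) × 360° = 23.37°.
With 5 satellites evenly phased, successive equator crossings are 23.37/5 = 4.674° apart.
That is 4.674 × 111.2 = 520 km at the equator.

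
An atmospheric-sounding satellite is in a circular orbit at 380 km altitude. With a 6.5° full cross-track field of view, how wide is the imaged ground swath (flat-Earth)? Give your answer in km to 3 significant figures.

43.2 km

Half-angle = 6.5°/2 = 3.25°.
Swath width ≈ 2h·tan(θ/2) = 2 × 380 × tan(3.25°) = 43.2 km.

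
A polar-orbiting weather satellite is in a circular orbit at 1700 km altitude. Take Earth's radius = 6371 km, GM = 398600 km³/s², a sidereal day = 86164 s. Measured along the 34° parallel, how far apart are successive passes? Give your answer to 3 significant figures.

2780 km

Semi-major axis a = 6371 + 1700 = 8071 km. Period T = 2π√(a³/μ) = 2π√(8071³/398600) = 7216.1 s = 120.27 min.
Node shift per orbit = (7216.1/86164) × 360° = 30.15°.
Equatorial spacing = 30.15 × 111.2 km/° = 3352 km.
At 34° latitude, spacing = 3352 × cos(34°) = 2779 km.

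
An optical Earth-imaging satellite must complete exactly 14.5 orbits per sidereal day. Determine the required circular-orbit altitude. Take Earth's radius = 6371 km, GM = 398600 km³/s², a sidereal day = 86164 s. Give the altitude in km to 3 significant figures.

Required period T = 86164 / 14.5 = 5942.3 s.
From T = 2π√(a³/μ): a = (μ T²/4π²)^(1/3) = (398600 × 5942.3² / 4π²)^(1/3) = 7091 km.
Altitude h = a − R = 7091 − 6371 = 720 km.

720 km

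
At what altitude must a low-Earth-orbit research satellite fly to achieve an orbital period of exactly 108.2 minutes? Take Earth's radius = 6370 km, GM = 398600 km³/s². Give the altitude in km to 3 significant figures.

T = 108.2 min = 6492.0 s.
From T = 2π√(a³/μ): a = (μ T²/4π²)^(1/3) = (398600 × 6492.0² / 4π²)^(1/3) = 7522 km.
Altitude h = a − R = 7522 − 6370 = 1152 km.

1150 km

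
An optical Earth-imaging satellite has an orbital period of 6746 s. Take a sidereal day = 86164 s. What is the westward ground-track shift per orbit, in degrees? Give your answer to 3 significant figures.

During one orbit Earth rotates (6746.0 / 86164) × 360° = 28.19°.

28.2°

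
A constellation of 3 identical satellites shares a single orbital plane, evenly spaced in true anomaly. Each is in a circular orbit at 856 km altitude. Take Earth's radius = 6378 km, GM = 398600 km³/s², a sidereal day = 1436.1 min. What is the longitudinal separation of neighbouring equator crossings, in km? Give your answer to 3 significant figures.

Semi-major axis a = 6378 + 856 = 7234 km. Period T = 2π√(a³/μ) = 2π√(7234³/398600) = 6123.2 s = 102.05 min.
Single-satellite node shift = (6123.2/86166) × 360° = 25.58°.
With 3 satellites evenly phased, successive equator crossings are 25.58/3 = 8.528° apart.
That is 8.528 × 111.3 = 949 km at the equator.

949 km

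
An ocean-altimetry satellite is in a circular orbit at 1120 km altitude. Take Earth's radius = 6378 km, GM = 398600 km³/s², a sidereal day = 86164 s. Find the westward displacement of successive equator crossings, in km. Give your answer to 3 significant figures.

3010 km

Semi-major axis a = 6378 + 1120 = 7498 km. Period T = 2π√(a³/μ) = 2π√(7498³/398600) = 6461.4 s = 107.69 min.
During one orbit Earth rotates (6461.4 / 86164) × 360° = 27.00°.
At the equator that is 27.00° × (2π·6378/360) km/° = 27.00 × 111.3 = 3005 km.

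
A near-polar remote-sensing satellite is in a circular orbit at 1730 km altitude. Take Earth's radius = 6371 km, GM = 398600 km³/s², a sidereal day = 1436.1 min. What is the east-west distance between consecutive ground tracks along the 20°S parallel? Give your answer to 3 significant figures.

Semi-major axis a = 6371 + 1730 = 8101 km. Period T = 2π√(a³/μ) = 2π√(8101³/398600) = 7256.4 s = 120.94 min.
Node shift per orbit = (7256.4/86166) × 360° = 30.32°.
Equatorial spacing = 30.32 × 111.2 km/° = 3371 km.
At 20° latitude, spacing = 3371 × cos(20°) = 3168 km.

3170 km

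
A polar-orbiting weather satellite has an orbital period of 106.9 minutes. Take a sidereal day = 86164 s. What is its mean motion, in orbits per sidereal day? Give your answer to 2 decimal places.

13.43

T = 106.9 min = 6414.0 s.
Orbits per sidereal day = 86164 / 6414.0 = 13.434.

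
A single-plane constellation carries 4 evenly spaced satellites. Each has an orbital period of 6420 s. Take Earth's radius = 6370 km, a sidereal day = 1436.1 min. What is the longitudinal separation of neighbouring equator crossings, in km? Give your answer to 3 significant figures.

Single-satellite node shift = (6420.0/86166) × 360° = 26.82°.
With 4 satellites evenly phased, successive equator crossings are 26.82/4 = 6.706° apart.
That is 6.706 × 111.2 = 746 km at the equator.

746 km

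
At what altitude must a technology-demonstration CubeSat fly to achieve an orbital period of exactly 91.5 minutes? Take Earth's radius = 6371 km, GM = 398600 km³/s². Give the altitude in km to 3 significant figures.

355 km

T = 91.5 min = 5490.0 s.
From T = 2π√(a³/μ): a = (μ T²/4π²)^(1/3) = (398600 × 5490.0² / 4π²)^(1/3) = 6726 km.
Altitude h = a − R = 6726 − 6371 = 355 km.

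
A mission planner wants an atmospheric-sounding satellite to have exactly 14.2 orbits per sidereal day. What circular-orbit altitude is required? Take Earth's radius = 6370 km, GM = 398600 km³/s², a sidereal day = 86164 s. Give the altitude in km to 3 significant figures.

820 km

Required period T = 86164 / 14.2 = 6067.9 s.
From T = 2π√(a³/μ): a = (μ T²/4π²)^(1/3) = (398600 × 6067.9² / 4π²)^(1/3) = 7190 km.
Altitude h = a − R = 7190 − 6370 = 820 km.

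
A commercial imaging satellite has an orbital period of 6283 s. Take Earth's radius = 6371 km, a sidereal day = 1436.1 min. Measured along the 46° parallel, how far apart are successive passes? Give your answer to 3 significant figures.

2030 km

Node shift per orbit = (6283.0/86166) × 360° = 26.25°.
Equatorial spacing = 26.25 × 111.2 km/° = 2919 km.
At 46° latitude, spacing = 2919 × cos(46°) = 2028 km.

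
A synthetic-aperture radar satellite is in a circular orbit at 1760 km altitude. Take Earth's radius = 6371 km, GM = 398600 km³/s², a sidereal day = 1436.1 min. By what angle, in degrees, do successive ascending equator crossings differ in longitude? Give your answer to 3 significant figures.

Semi-major axis a = 6371 + 1760 = 8131 km. Period T = 2π√(a³/μ) = 2π√(8131³/398600) = 7296.7 s = 121.61 min.
During one orbit Earth rotates (7296.7 / 86166) × 360° = 30.49°.

30.5°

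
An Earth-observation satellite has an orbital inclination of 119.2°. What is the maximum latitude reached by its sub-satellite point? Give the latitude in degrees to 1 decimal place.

60.8°

Retrograde orbit: the ground track reaches ±(180° − i) = ±(180 − 119.2) = ±60.8°.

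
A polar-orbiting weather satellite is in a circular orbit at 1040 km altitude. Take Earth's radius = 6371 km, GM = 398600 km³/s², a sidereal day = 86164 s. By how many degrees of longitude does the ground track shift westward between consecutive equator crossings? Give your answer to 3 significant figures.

26.5°

Semi-major axis a = 6371 + 1040 = 7411 km. Period T = 2π√(a³/μ) = 2π√(7411³/398600) = 6349.3 s = 105.82 min.
During one orbit Earth rotates (6349.3 / 86164) × 360° = 26.53°.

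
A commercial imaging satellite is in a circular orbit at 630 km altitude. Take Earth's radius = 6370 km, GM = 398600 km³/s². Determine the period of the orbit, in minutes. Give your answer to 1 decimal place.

97.1 min

Semi-major axis a = 6370 + 630 = 7000 km. Period T = 2π√(a³/μ) = 2π√(7000³/398600) = 5828.5 s = 97.14 min.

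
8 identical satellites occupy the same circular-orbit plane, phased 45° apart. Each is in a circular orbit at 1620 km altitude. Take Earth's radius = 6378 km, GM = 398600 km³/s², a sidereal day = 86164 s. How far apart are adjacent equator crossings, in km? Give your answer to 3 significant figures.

414 km

Semi-major axis a = 6378 + 1620 = 7998 km. Period T = 2π√(a³/μ) = 2π√(7998³/398600) = 7118.4 s = 118.64 min.
Single-satellite node shift = (7118.4/86164) × 360° = 29.74°.
With 8 satellites evenly phased, successive equator crossings are 29.74/8 = 3.718° apart.
That is 3.718 × 111.3 = 414 km at the equator.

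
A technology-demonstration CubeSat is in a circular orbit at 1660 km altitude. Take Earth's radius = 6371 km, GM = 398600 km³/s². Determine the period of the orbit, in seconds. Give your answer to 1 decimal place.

Semi-major axis a = 6371 + 1660 = 8031 km. Period T = 2π√(a³/μ) = 2π√(8031³/398600) = 7162.5 s = 119.38 min.

7162.5 seconds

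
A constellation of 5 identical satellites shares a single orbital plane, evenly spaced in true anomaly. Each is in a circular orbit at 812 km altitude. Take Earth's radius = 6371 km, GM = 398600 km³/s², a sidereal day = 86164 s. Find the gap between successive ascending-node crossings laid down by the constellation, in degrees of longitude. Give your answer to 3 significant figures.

5.06°

Semi-major axis a = 6371 + 812 = 7183 km. Period T = 2π√(a³/μ) = 2π√(7183³/398600) = 6058.6 s = 100.98 min.
Single-satellite node shift = (6058.6/86164) × 360° = 25.31°.
With 5 satellites evenly phased, successive equator crossings are 25.31/5 = 5.063° apart.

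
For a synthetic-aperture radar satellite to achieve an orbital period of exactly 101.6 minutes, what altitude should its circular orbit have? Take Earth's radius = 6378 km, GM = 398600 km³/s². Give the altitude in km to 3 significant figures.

835 km

T = 101.6 min = 6096.0 s.
From T = 2π√(a³/μ): a = (μ T²/4π²)^(1/3) = (398600 × 6096.0² / 4π²)^(1/3) = 7213 km.
Altitude h = a − R = 7213 − 6378 = 835 km.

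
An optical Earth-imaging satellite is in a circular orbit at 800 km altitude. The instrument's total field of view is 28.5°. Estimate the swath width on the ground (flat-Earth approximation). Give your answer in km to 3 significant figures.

406 km

Half-angle = 28.5°/2 = 14.25°.
Swath width ≈ 2h·tan(θ/2) = 2 × 800 × tan(14.25°) = 406.3 km.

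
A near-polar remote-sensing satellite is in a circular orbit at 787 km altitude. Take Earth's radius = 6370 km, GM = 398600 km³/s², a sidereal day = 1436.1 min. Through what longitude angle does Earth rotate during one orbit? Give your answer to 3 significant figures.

25.2°

Semi-major axis a = 6370 + 787 = 7157 km. Period T = 2π√(a³/μ) = 2π√(7157³/398600) = 6025.7 s = 100.43 min.
During one orbit Earth rotates (6025.7 / 86166) × 360° = 25.18°.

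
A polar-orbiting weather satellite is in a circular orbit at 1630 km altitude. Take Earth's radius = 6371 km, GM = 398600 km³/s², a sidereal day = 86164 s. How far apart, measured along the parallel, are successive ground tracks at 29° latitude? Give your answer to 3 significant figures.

2890 km

Semi-major axis a = 6371 + 1630 = 8001 km. Period T = 2π√(a³/μ) = 2π√(8001³/398600) = 7122.4 s = 118.71 min.
Node shift per orbit = (7122.4/86164) × 360° = 29.76°.
Equatorial spacing = 29.76 × 111.2 km/° = 3309 km.
At 29° latitude, spacing = 3309 × cos(29°) = 2894 km.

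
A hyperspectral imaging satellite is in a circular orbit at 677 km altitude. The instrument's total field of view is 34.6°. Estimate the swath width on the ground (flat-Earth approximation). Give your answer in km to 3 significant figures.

Half-angle = 34.6°/2 = 17.3°.
Swath width ≈ 2h·tan(θ/2) = 2 × 677 × tan(17.3°) = 421.7 km.

422 km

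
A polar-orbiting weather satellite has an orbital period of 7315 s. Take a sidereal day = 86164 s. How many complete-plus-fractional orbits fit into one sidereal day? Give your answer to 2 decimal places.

Orbits per sidereal day = 86164 / 7315.0 = 11.779.

11.78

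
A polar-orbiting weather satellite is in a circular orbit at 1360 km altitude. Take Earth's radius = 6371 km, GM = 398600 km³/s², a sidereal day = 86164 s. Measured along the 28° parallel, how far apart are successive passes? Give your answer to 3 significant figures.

Semi-major axis a = 6371 + 1360 = 7731 km. Period T = 2π√(a³/μ) = 2π√(7731³/398600) = 6765.0 s = 112.75 min.
Node shift per orbit = (6765.0/86164) × 360° = 28.26°.
Equatorial spacing = 28.26 × 111.2 km/° = 3143 km.
At 28° latitude, spacing = 3143 × cos(28°) = 2775 km.

2770 km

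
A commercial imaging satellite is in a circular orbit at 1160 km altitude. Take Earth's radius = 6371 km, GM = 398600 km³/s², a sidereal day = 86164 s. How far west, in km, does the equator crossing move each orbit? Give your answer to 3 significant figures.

Semi-major axis a = 6371 + 1160 = 7531 km. Period T = 2π√(a³/μ) = 2π√(7531³/398600) = 6504.1 s = 108.40 min.
During one orbit Earth rotates (6504.1 / 86164) × 360° = 27.17°.
At the equator that is 27.17° × (2π·6371/360) km/° = 27.17 × 111.2 = 3022 km.

3020 km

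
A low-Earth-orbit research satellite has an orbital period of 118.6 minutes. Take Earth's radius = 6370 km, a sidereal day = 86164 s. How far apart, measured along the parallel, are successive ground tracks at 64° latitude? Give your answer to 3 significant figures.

T = 118.6 min = 7116.0 s.
Node shift per orbit = (7116.0/86164) × 360° = 29.73°.
Equatorial spacing = 29.73 × 111.2 km/° = 3305 km.
At 64° latitude, spacing = 3305 × cos(64°) = 1449 km.

1450 km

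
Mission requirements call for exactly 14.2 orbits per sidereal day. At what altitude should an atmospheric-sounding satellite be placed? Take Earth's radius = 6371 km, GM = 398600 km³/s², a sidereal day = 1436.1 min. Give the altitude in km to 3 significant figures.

Required period T = 86166 / 14.2 = 6068.0 s.
From T = 2π√(a³/μ): a = (μ T²/4π²)^(1/3) = (398600 × 6068.0² / 4π²)^(1/3) = 7190 km.
Altitude h = a − R = 7190 − 6371 = 819 km.

819 km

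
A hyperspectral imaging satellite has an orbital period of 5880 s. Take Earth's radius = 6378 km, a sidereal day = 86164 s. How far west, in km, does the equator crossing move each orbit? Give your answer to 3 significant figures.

2730 km

During one orbit Earth rotates (5880.0 / 86164) × 360° = 24.57°.
At the equator that is 24.57° × (2π·6378/360) km/° = 24.57 × 111.3 = 2735 km.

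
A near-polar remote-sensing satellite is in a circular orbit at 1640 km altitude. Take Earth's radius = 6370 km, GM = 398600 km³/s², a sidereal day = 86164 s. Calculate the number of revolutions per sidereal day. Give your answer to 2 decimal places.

12.08

Semi-major axis a = 6370 + 1640 = 8010 km. Period T = 2π√(a³/μ) = 2π√(8010³/398600) = 7134.4 s = 118.91 min.
Orbits per sidereal day = 86164 / 7134.4 = 12.077.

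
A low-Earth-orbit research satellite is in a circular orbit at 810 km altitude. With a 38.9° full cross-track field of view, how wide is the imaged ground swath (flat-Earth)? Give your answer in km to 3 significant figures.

572 km

Half-angle = 38.9°/2 = 19.45°.
Swath width ≈ 2h·tan(θ/2) = 2 × 810 × tan(19.45°) = 572.1 km.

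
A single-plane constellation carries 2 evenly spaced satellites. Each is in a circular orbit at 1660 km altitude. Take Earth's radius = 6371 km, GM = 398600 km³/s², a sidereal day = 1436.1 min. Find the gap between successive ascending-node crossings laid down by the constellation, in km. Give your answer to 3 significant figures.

1660 km

Semi-major axis a = 6371 + 1660 = 8031 km. Period T = 2π√(a³/μ) = 2π√(8031³/398600) = 7162.5 s = 119.38 min.
Single-satellite node shift = (7162.5/86166) × 360° = 29.92°.
With 2 satellites evenly phased, successive equator crossings are 29.92/2 = 14.962° apart.
That is 14.962 × 111.2 = 1664 km at the equator.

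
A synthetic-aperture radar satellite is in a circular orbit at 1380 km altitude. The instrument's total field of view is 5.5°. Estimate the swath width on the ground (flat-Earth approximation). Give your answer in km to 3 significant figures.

Half-angle = 5.5°/2 = 2.75°.
Swath width ≈ 2h·tan(θ/2) = 2 × 1380 × tan(2.75°) = 132.6 km.

133 km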